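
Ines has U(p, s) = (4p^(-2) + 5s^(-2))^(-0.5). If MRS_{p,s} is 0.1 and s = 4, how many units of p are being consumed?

For CES with ρ = -2, MRS = (4/5)·(s/p)^3.
Setting (4/5)·(4/p)^3 = 0.1 gives (4/p)^3 = 0.125, so 4/p = 0.5 and p = 8.

p = 8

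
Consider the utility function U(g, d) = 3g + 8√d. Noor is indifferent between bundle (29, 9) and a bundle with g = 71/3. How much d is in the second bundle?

U(29, 9) = 111.
Set U(71/3, d) = 111 and solve.
With g = 71/3: 8√d = 111 − 3·71/3 = 40, so √d = 5 and d = 25.
Check: U(71/3, 25) = 111.

d = 25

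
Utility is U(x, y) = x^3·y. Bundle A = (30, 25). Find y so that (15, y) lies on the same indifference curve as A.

y = 200

U(30, 25) = 675000.
Set U(15, y) = 675000 and solve.
With x = 15: 15^3 = 3375, so y = 675000/3375 = 200.
Check: U(15, 200) = 675000.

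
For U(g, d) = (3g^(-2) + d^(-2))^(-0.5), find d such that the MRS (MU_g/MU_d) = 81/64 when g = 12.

d = 9

For CES with ρ = -2, MRS = (3/1)·(d/g)^3.
Setting (3/1)·(d/12)^3 = 81/64 gives (d/12)^3 = 27/64, so d/12 = 0.75 and d = 9.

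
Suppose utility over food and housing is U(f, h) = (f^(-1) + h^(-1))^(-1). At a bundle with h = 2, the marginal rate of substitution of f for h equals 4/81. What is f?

f = 9

For CES with ρ = -1, MRS = (h/f)^2.
Setting (2/f)^2 = 4/81 gives 2/f = 2/9 and f = 9.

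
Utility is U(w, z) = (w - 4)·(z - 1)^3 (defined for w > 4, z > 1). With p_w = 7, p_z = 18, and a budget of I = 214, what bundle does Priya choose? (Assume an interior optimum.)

w* = 10, z* = 8

MU_w = (z−1)^3, MU_z = 3·(w−4)·(z−1)^2.
MRS = (1/3)·(z−1)/(w−4).
Tangency: set MRS = p_w/p_z = 7/18.
So (1/3)·(z − 1)/(w − 4) = 7/18, i.e. (z − 1) = (7/6)·(w − 4).
Rewrite the budget in excess-of-subsistence terms: 7·(w − 4) + 18·(z − 1) = 214 − 7·4 − 18·1 = 168.
Substituting, 28·(w − 4) = 168, so w − 4 = 6 and w* = 10.
Then z − 1 = (7/6)·6 = 7, so z* = 8.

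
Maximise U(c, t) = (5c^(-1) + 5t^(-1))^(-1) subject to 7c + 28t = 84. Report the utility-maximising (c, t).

For CES with ρ = -1, MRS = (t/c)^2.
Tangency: set MRS = p_c/p_t = 7/28 = 0.25.
So (t/c)^2 = 0.25; taking the square root, t/c = 0.5, i.e. t = 0.5·c.
Substitute into the budget 7·c + 28·t = 84: 21·c = 84, so c* = 4 and t* = 0.5·4 = 2.

c* = 4, t* = 2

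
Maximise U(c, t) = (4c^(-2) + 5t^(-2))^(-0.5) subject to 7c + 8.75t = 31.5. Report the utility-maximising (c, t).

c* = 2, t* = 2

For CES with ρ = -2, MRS = (4/5)·(t/c)^3.
Tangency: set MRS = p_c/p_t = 7/8.75 = 0.8.
So (t/c)^3 = 1; taking the cube root, t/c = 1, i.e. t = c.
Substitute into the budget 7·c + 8.75·t = 31.5: 15.75·c = 31.5, so c* = 2 and t* = 2.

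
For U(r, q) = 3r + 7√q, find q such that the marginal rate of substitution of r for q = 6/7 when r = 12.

q = 1

MU_r = 3, MU_q = 7/(2√q).
MRS = 3 ÷ (7/(2√q)).
MRS depends only on q: (6/7)·√q = 6/7 ⇒ √q = (6/7)/(6/7) = 1 ⇒ q = 1.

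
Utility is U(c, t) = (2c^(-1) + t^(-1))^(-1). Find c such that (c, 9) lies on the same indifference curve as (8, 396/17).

c = 11

U depends on (c, t) only through S = 2c^(-1) + t^(-1), so equal utility means equal S. At (8, 396/17): S = 29/99.
With t = 9: 9^(-1) = 1/9, so 2c^(-1) = 29/99 − 1/9 = 2/11, i.e. c^(-1) = 1/11.
Hence c = 1/(1/11) = 11.
Check: U(11, 9) = 3.4138.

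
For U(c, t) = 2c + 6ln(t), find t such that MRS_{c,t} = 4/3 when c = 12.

MU_c = 2, MU_t = 6/t.
MRS = 2 ÷ (6/t).
MRS depends only on t: (1/3)·t = 4/3 ⇒ t = (4/3)/(1/3) = 4.

t = 4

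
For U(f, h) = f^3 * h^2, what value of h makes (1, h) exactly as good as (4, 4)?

U(4, 4) = 1024.
Set U(1, h) = 1024 and solve.
With f = 1: 1^3 = 1, so h^2 = 1024/1 = 1024; taking the square root, h = 32.
Check: U(1, 32) = 1024.

h = 32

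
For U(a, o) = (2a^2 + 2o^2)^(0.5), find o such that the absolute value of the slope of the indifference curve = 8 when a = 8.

For CES with ρ = 2, MRS = (o/a)^(-1).
Setting (o/8)^(-1) = 8 gives o/8 = 0.125 and o = 1.

o = 1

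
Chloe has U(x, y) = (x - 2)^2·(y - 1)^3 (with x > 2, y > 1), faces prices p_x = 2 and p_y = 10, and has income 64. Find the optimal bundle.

x* = 12, y* = 4

MU_x = 2·(x−2)·(y−1)^3, MU_y = 3·(x−2)^2·(y−1)^2.
MRS = (2/3)·(y−1)/(x−2).
Tangency: set MRS = p_x/p_y = 2/10 = 0.2.
So (2/3)·(y − 1)/(x − 2) = 0.2, i.e. (y − 1) = 0.3·(x − 2).
Rewrite the budget in excess-of-subsistence terms: 2·(x − 2) + 10·(y − 1) = 64 − 2·2 − 10·1 = 50.
Substituting, 5·(x − 2) = 50, so x − 2 = 10 and x* = 12.
Then y − 1 = 0.3·10 = 3, so y* = 4.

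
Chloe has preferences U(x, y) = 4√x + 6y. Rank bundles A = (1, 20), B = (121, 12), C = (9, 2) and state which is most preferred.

Evaluate utility at each bundle:
U(A) = 124.000.
U(B) = 116.000.
U(C) = 24.000.
Highest utility is A, so A ≻ B ≻ C.

Bundle A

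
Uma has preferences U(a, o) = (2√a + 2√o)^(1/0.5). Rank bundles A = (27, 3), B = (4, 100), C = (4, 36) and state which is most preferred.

Bundle B

Evaluate utility at each bundle:
U(A) = 192.000.
U(B) = 576.000.
U(C) = 256.000.
Highest utility is B, so B ≻ C ≻ A.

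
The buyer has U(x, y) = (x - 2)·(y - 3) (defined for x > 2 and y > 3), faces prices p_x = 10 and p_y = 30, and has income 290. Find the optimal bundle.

x* = 11, y* = 6

MU_x = (y−3), MU_y = (x−2).
MRS = (y−3)/(x−2).
Tangency: set MRS = p_x/p_y = 10/30 = 1/3.
So (y − 3)/(x − 2) = 1/3, i.e. (y − 3) = (1/3)·(x − 2).
Rewrite the budget in excess-of-subsistence terms: 10·(x − 2) + 30·(y − 3) = 290 − 10·2 − 30·3 = 180.
Substituting, 20·(x − 2) = 180, so x − 2 = 9 and x* = 11.
Then y − 3 = (1/3)·9 = 3, so y* = 6.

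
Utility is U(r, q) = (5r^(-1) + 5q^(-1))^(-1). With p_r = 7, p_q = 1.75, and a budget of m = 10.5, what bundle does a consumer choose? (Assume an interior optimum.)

r* = 1, q* = 2

For CES with ρ = -1, MRS = (q/r)^2.
Tangency: set MRS = p_r/p_q = 7/1.75 = 4.
So (q/r)^2 = 4; taking the square root, q/r = 2, i.e. q = 2·r.
Substitute into the budget 7·r + 1.75·q = 10.5: 10.5·r = 10.5, so r* = 1 and q* = 2·1 = 2.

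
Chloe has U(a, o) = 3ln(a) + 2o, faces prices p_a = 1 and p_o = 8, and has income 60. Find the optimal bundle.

a* = 12, o* = 6

MU_a = 3/a, MU_o = 2.
MRS = 3/a ÷ 2.
Tangency: set MRS = p_a/p_o = 1/8 = 0.125.
MRS depends only on a: 1.5/a = 0.125 ⇒ a* = 1.5/0.125 = 12.
From the budget, 8·o = 60 − 1·12 = 48, so o* = 6.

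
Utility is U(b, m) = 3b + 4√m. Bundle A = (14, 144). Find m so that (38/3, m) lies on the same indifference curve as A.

m = 169

U(14, 144) = 90.
Set U(38/3, m) = 90 and solve.
With b = 38/3: 4√m = 90 − 3·38/3 = 52, so √m = 13 and m = 169.
Check: U(38/3, 169) = 90.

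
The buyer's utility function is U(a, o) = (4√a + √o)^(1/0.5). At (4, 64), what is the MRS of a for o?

MRS = 16

For CES with ρ = 0.5, MRS = (4/1)·√(o/a).
At (4, 64): MRS = 16.
So at (4, 64) the consumer would give up 16 units of o for one more unit of a.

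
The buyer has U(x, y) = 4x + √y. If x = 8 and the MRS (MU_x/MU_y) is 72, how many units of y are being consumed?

y = 81

MU_x = 4, MU_y = 1/(2√y).
MRS = 4 ÷ (1/(2√y)).
MRS depends only on y: 8·√y = 72 ⇒ √y = 72/8 = 9 ⇒ y = 81.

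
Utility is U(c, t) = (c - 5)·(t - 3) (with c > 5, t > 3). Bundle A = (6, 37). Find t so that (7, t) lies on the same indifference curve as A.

U(6, 37) = 34.
Set U(7, t) = 34 and solve.
With c = 7: (7 − 5) = 2, so (t − 3) = 34/2 = 17.
So t = 3 + 17 = 20.
Check: U(7, 20) = 34.

t = 20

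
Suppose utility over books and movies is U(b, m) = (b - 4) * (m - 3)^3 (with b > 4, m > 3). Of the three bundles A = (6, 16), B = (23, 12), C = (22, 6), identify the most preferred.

Evaluate utility at each bundle:
U(A) = 4394.
U(B) = 13851.
U(C) = 486.
Highest utility is B, so B ≻ A ≻ C.

Bundle B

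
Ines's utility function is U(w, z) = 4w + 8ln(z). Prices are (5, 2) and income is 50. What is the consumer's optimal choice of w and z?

MU_w = 4, MU_z = 8/z.
MRS = 4 ÷ (8/z).
Tangency: set MRS = p_w/p_z = 5/2 = 2.5.
MRS depends only on z: 0.5·z = 2.5 ⇒ z* = 2.5/0.5 = 5.
From the budget, 5·w = 50 − 2·5 = 40, so w* = 8.

w* = 8, z* = 5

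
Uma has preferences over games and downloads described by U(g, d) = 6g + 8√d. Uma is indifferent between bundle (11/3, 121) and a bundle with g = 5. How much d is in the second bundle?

U(11/3, 121) = 110.
Set U(5, d) = 110 and solve.
With g = 5: 8√d = 110 − 6·5 = 80, so √d = 10 and d = 100.
Check: U(5, 100) = 110.

d = 100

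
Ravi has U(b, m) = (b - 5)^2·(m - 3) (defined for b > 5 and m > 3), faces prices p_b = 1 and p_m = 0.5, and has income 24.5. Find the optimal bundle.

b* = 17, m* = 15

MU_b = 2·(b−5)·(m−3), MU_m = (b−5)^2.
MRS = (2/1)·(m−3)/(b−5).
Tangency: set MRS = p_b/p_m = 1/0.5 = 2.
So (2/1)·(m − 3)/(b − 5) = 2, i.e. (m − 3) = (b − 5).
Rewrite the budget in excess-of-subsistence terms: 1·(b − 5) + 0.5·(m − 3) = 24.5 − 1·5 − 0.5·3 = 18.
Substituting, 1.5·(b − 5) = 18, so b − 5 = 12 and b* = 17.
Then m − 3 = 12, so m* = 15.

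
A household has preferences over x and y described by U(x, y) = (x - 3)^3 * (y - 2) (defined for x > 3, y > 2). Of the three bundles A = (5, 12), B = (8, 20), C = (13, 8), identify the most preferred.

Evaluate utility at each bundle:
U(A) = 80.
U(B) = 2250.
U(C) = 6000.
Highest utility is C, so C ≻ B ≻ A.

Bundle C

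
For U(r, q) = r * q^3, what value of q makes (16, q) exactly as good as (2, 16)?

U(2, 16) = 8192.
Set U(16, q) = 8192 and solve.
With r = 16: q^3 = 8192/16 = 512; taking the cube root, q = 8.
Check: U(16, 8) = 8192.

q = 8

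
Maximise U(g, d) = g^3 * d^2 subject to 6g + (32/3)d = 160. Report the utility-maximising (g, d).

g* = 16, d* = 6

MU_g = 3·g^2·d^2 and MU_d = 2·g^3·d.
MRS = MU_g/MU_d = (3/2)·d/g.
Tangency: set MRS = p_g/p_d = 6/(32/3) = 9/16.
So (3/2)·d/g = 9/16, i.e. d = 0.375·g.
Substitute into the budget 6·g + (32/3)·d = 160: 10·g = 160, so g* = 16.
Then d* = 0.375·16 = 6.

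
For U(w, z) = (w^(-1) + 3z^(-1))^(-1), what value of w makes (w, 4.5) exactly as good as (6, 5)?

U depends on (w, z) only through S = w^(-1) + 3z^(-1), so equal utility means equal S. At (6, 5): S = 23/30.
With z = 4.5: 3·4.5^(-1) = 2/3, so w^(-1) = 23/30 − 2/3 = 0.1.
Hence w = 1/0.1 = 10.
Check: U(10, 4.5) = 1.3043.

w = 10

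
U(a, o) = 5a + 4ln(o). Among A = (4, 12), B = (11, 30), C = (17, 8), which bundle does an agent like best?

Bundle C

Evaluate utility at each bundle:
U(A) = 29.940.
U(B) = 68.605.
U(C) = 93.318.
Highest utility is C, so C ≻ B ≻ A.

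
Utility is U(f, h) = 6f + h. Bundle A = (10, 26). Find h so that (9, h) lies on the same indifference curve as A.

h = 32

U(10, 26) = 86.
Set U(9, h) = 86 and solve.
6·9 + h = 86 ⇒ h = 32 ⇒ h = 32.
Check: U(9, 32) = 86.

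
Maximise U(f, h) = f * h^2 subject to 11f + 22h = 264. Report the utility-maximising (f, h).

f* = 8, h* = 8

MU_f = h^2 and MU_h = 2·f·h.
MRS = MU_f/MU_h = (1/2)·h/f.
Tangency: set MRS = p_f/p_h = 11/22 = 0.5.
So (1/2)·h/f = 0.5, i.e. h = f.
Substitute into the budget 11·f + 22·h = 264: 33·f = 264, so f* = 8.
Then h* = 8.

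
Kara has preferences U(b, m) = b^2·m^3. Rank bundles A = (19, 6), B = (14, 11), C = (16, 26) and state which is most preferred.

Bundle C

Evaluate utility at each bundle:
U(A) = 77976.
U(B) = 260876.
U(C) = 4499456.
Highest utility is C, so C ≻ B ≻ A.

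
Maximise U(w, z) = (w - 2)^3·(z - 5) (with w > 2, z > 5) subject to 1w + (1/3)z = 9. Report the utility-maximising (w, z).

w* = 6, z* = 9

MU_w = 3·(w−2)^2·(z−5), MU_z = (w−2)^3.
MRS = (3/1)·(z−5)/(w−2).
Tangency: set MRS = p_w/p_z = 1/(1/3) = 3.
So (3/1)·(z − 5)/(w − 2) = 3, i.e. (z − 5) = (w − 2).
Rewrite the budget in excess-of-subsistence terms: 1·(w − 2) + (1/3)·(z − 5) = 9 − 1·2 − (1/3)·5 = 16/3.
Substituting, (4/3)·(w − 2) = 16/3, so w − 2 = 4 and w* = 6.
Then z − 5 = 4, so z* = 9.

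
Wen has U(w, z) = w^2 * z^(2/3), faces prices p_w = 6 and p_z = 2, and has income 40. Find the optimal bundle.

w* = 5, z* = 5

MU_w = 2·w·z^(2/3) and MU_z = 2/3·w^2·z^(-1/3).
MRS = MU_w/MU_z = (3)·z/w.
Tangency: set MRS = p_w/p_z = 6/2 = 3.
So (3)·z/w = 3, i.e. z = w.
Substitute into the budget 6·w + 2·z = 40: 8·w = 40, so w* = 5.
Then z* = 5.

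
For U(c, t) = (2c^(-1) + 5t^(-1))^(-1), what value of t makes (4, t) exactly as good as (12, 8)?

t = 120/7

U depends on (c, t) only through S = 2c^(-1) + 5t^(-1), so equal utility means equal S. At (12, 8): S = 19/24.
With c = 4: 2·4^(-1) = 0.5, so 5t^(-1) = 19/24 − 0.5 = 7/24, i.e. t^(-1) = 7/120.
Hence t = 1/(7/120) = 120/7.
Check: U(4, 120/7) = 1.2632.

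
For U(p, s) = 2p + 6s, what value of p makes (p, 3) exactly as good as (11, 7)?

U(11, 7) = 64.
Set U(p, 3) = 64 and solve.
2p + 6·3 = 64 ⇒ 2p = 46 ⇒ p = 23.
Check: U(23, 3) = 64.

p = 23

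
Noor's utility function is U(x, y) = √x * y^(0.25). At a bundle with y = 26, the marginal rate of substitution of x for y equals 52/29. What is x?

MU_x = 0.5·x^(-0.5)·y^(0.25) and MU_y = 0.25·√x·y^(-0.75).
MRS = MU_x/MU_y = (2)·y/x.
Substitute y = 26: MRS = 52/x. Setting 52/x = 52/29 gives x = 52/(52/29) = 29.

x = 29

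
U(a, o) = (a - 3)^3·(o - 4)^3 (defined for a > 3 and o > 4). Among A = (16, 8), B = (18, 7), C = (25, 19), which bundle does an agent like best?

Bundle C

Evaluate utility at each bundle:
U(A) = 140608.
U(B) = 91125.
U(C) = 35937000.
Highest utility is C, so C ≻ A ≻ B.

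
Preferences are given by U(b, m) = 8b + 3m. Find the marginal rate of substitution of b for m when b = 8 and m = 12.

MRS = 8/3

MU_b = 8, MU_m = 3, so MRS = 8/3 at every bundle.
At (8, 12): MRS = 8/3.
So at (8, 12) the consumer would give up 8/3 units of m for one more unit of b.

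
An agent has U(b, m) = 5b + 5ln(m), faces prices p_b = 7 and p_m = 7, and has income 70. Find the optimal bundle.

MU_b = 5, MU_m = 5/m.
MRS = 5 ÷ (5/m).
Tangency: set MRS = p_b/p_m = 7/7 = 1.
MRS depends only on m: m = 1 ⇒ m* = 1.
From the budget, 7·b = 70 − 7·1 = 63, so b* = 9.

b* = 9, m* = 1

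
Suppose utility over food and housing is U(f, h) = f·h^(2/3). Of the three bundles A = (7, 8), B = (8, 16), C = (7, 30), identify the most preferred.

Evaluate utility at each bundle:
U(A) = 28.000.
U(B) = 50.797.
U(C) = 67.584.
Highest utility is C, so C ≻ B ≻ A.

Bundle C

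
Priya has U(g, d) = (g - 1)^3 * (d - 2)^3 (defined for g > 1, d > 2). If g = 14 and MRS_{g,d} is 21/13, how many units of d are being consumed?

d = 23

MU_g = 3·(g−1)^2·(d−2)^3, MU_d = 3·(g−1)^3·(d−2)^2.
MRS = (d−2)/(g−1).
Substitute g = 14: MRS = (d − 2)/13. Setting this equal to 21/13 gives d − 2 = (21/13)·13 = 21, so d = 23.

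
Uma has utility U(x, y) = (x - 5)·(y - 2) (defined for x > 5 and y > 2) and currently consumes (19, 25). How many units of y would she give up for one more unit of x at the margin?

MRS = 23/14

MU_x = (y−2), MU_y = (x−5).
MRS = (y−2)/(x−5).
At (19, 25): MRS = 23/14.
So at (19, 25) the consumer would give up 23/14 units of y for one more unit of x.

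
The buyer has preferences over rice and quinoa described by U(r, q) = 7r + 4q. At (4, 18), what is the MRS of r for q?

MRS = 1.75

MU_r = 7, MU_q = 4, so MRS = 7/4 = 1.75 at every bundle.
At (4, 18): MRS = 1.75.
So at (4, 18) the consumer would give up 1.75 units of q for one more unit of r.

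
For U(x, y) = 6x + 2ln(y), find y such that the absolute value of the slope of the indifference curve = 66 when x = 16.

MU_x = 6, MU_y = 2/y.
MRS = 6 ÷ (2/y).
MRS depends only on y: 3·y = 66 ⇒ y = 66/3 = 22.

y = 22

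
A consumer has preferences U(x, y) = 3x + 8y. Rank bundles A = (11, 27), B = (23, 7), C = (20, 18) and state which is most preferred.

Bundle A

Evaluate utility at each bundle:
U(A) = 249.
U(B) = 125.
U(C) = 204.
Highest utility is A, so A ≻ C ≻ B.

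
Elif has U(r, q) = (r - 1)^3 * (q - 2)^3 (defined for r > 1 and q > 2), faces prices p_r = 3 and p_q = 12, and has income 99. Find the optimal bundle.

r* = 13, q* = 5

MU_r = 3·(r−1)^2·(q−2)^3, MU_q = 3·(r−1)^3·(q−2)^2.
MRS = (q−2)/(r−1).
Tangency: set MRS = p_r/p_q = 3/12 = 0.25.
So (q − 2)/(r − 1) = 0.25, i.e. (q − 2) = 0.25·(r − 1).
Rewrite the budget in excess-of-subsistence terms: 3·(r − 1) + 12·(q − 2) = 99 − 3·1 − 12·2 = 72.
Substituting, 6·(r − 1) = 72, so r − 1 = 12 and r* = 13.
Then q − 2 = 0.25·12 = 3, so q* = 5.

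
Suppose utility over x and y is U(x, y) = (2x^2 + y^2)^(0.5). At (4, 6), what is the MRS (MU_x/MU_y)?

MRS = 4/3

For CES with ρ = 2, MRS = (2/1)·(y/x)^(-1).
At (4, 6): MRS = 4/3.
That is, one extra unit of x is worth 4/3 units of y at the margin.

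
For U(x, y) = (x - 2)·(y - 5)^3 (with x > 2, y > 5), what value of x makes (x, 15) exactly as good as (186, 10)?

x = 25

U(186, 10) = 23000.
Set U(x, 15) = 23000 and solve.
With y = 15: (15 − 5)^3 = 1000, so (x − 2) = 23000/1000 = 23.
So x = 2 + 23 = 25.
Check: U(25, 15) = 23000.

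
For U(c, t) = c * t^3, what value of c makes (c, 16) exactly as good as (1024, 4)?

U(1024, 4) = 65536.
Set U(c, 16) = 65536 and solve.
With t = 16: 16^3 = 4096, so c = 65536/4096 = 16.
Check: U(16, 16) = 65536.

c = 16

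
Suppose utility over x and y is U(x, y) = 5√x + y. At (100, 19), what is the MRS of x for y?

MU_x = 5/(2√x), MU_y = 1.
MRS = 5/(2√x) ÷ 1.
At (100, 19): MRS = 0.25.
That is, one extra unit of x is worth 0.25 units of y at the margin.

MRS = 0.25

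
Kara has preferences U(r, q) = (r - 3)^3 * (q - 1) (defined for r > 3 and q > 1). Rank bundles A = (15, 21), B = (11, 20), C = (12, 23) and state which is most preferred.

Bundle A

Evaluate utility at each bundle:
U(A) = 34560.
U(B) = 9728.
U(C) = 16038.
Highest utility is A, so A ≻ C ≻ B.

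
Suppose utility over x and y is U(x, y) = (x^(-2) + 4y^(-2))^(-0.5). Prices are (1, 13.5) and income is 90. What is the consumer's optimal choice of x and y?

For CES with ρ = -2, MRS = (1/4)·(y/x)^3.
Tangency: set MRS = p_x/p_y = 1/13.5 = 2/27.
So (y/x)^3 = 8/27; taking the cube root, y/x = 2/3, i.e. y = (2/3)·x.
Substitute into the budget 1·x + 13.5·y = 90: 10·x = 90, so x* = 9 and y* = (2/3)·9 = 6.

x* = 9, y* = 6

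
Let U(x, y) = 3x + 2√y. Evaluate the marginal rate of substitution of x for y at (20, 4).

MRS = 6

MU_x = 3, MU_y = 2/(2√y).
MRS = 3 ÷ (2/(2√y)).
At (20, 4): MRS = 6.
The indifference curve has slope −6 at this bundle.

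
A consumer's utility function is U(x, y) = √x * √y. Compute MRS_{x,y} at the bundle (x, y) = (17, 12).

MRS = 12/17

MU_x = 0.5·x^(-0.5)·√y and MU_y = 0.5·√x·y^(-0.5).
MRS = MU_x/MU_y = y/x.
At (17, 12): MRS = 12/17.
The indifference curve has slope −12/17 at this bundle.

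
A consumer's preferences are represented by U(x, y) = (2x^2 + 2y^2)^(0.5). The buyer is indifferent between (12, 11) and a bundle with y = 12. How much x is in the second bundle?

U depends on (x, y) only through S = 2x^2 + 2y^2, so equal utility means equal S. At (12, 11): S = 530.
With y = 12: 2·12^2 = 288, so 2x^2 = 530 − 288 = 242, i.e. x^2 = 121.
Hence x = √121 = 11.
Check: U(11, 12) = 23.0217.

x = 11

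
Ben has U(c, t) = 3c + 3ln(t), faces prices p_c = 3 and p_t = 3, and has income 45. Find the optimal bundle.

MU_c = 3, MU_t = 3/t.
MRS = 3 ÷ (3/t).
Tangency: set MRS = p_c/p_t = 3/3 = 1.
MRS depends only on t: t = 1 ⇒ t* = 1.
From the budget, 3·c = 45 − 3·1 = 42, so c* = 14.

c* = 14, t* = 1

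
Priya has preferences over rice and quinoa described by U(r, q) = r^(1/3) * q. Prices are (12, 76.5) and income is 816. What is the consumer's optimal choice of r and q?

r* = 17, q* = 8

MU_r = 1/3·r^(-2/3)·q and MU_q = r^(1/3).
MRS = MU_r/MU_q = (1/3)·q/r.
Tangency: set MRS = p_r/p_q = 12/76.5 = 8/51.
So (1/3)·q/r = 8/51, i.e. q = (8/17)·r.
Substitute into the budget 12·r + 76.5·q = 816: 48·r = 816, so r* = 17.
Then q* = (8/17)·17 = 8.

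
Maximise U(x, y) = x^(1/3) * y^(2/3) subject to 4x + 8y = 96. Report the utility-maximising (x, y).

MU_x = 1/3·x^(-2/3)·y^(2/3) and MU_y = 2/3·x^(1/3)·y^(-1/3).
MRS = MU_x/MU_y = (0.5)·y/x.
Tangency: set MRS = p_x/p_y = 4/8 = 0.5.
So (0.5)·y/x = 0.5, i.e. y = x.
Substitute into the budget 4·x + 8·y = 96: 12·x = 96, so x* = 8.
Then y* = 8.

x* = 8, y* = 8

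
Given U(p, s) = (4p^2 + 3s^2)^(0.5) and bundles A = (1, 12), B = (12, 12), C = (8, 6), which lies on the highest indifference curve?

Bundle B

Evaluate utility at each bundle:
U(A) = 20.881.
U(B) = 31.749.
U(C) = 19.079.
Highest utility is B, so B ≻ A ≻ C.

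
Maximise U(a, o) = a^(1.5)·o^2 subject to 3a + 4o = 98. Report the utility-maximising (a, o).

a* = 14, o* = 14

MU_a = 1.5·√a·o^2 and MU_o = 2·a^(1.5)·o.
MRS = MU_a/MU_o = (0.75)·o/a.
Tangency: set MRS = p_a/p_o = 3/4 = 0.75.
So (0.75)·o/a = 0.75, i.e. o = a.
Substitute into the budget 3·a + 4·o = 98: 7·a = 98, so a* = 14.
Then o* = 14.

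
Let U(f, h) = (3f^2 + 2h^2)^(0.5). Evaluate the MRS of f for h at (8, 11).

MRS = 12/11

For CES with ρ = 2, MRS = (3/2)·(h/f)^(-1).
At (8, 11): MRS = 12/11.
The indifference curve has slope −12/11 at this bundle.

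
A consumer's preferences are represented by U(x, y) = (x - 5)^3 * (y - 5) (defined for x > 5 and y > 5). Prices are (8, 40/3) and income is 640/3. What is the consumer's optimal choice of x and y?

MU_x = 3·(x−5)^2·(y−5), MU_y = (x−5)^3.
MRS = (3/1)·(y−5)/(x−5).
Tangency: set MRS = p_x/p_y = 8/(40/3) = 0.6.
So (3/1)·(y − 5)/(x − 5) = 0.6, i.e. (y − 5) = 0.2·(x − 5).
Rewrite the budget in excess-of-subsistence terms: 8·(x − 5) + (40/3)·(y − 5) = 640/3 − 8·5 − (40/3)·5 = 320/3.
Substituting, (32/3)·(x − 5) = 320/3, so x − 5 = 10 and x* = 15.
Then y − 5 = 0.2·10 = 2, so y* = 7.

x* = 15, y* = 7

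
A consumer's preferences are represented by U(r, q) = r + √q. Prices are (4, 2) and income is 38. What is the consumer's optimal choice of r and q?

MU_r = 1, MU_q = 1/(2√q).
MRS = 1 ÷ (1/(2√q)).
Tangency: set MRS = p_r/p_q = 4/2 = 2.
MRS depends only on q: 2·√q = 2 ⇒ √q = 2/2 = 1 ⇒ q* = 1.
From the budget, 4·r = 38 − 2·1 = 36, so r* = 9.

r* = 9, q* = 1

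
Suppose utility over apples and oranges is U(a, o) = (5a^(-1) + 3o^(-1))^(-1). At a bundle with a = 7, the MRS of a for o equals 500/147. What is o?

For CES with ρ = -1, MRS = (5/3)·(o/a)^2.
Setting (5/3)·(o/7)^2 = 500/147 gives (o/7)^2 = 100/49, so o/7 = 10/7 and o = 10.

o = 10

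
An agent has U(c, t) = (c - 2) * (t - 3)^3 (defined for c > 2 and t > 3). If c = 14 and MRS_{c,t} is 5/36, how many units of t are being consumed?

t = 8

MU_c = (t−3)^3, MU_t = 3·(c−2)·(t−3)^2.
MRS = (1/3)·(t−3)/(c−2).
Substitute c = 14: MRS = (t − 3)/36. Setting this equal to 5/36 gives t − 3 = (5/36)·36 = 5, so t = 8.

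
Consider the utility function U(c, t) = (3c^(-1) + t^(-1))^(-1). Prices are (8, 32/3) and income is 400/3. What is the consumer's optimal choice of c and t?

c* = 10, t* = 5

For CES with ρ = -1, MRS = (3/1)·(t/c)^2.
Tangency: set MRS = p_c/p_t = 8/(32/3) = 0.75.
So (t/c)^2 = 0.25; taking the square root, t/c = 0.5, i.e. t = 0.5·c.
Substitute into the budget 8·c + (32/3)·t = 400/3: (40/3)·c = 400/3, so c* = 10 and t* = 0.5·10 = 5.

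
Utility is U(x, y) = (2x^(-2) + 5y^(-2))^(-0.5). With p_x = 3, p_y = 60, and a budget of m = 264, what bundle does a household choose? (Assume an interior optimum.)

For CES with ρ = -2, MRS = (2/5)·(y/x)^3.
Tangency: set MRS = p_x/p_y = 3/60 = 0.05.
So (y/x)^3 = 0.125; taking the cube root, y/x = 0.5, i.e. y = 0.5·x.
Substitute into the budget 3·x + 60·y = 264: 33·x = 264, so x* = 8 and y* = 0.5·8 = 4.

x* = 8, y* = 4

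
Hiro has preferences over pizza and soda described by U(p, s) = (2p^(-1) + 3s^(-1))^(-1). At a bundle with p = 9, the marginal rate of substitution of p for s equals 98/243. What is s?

For CES with ρ = -1, MRS = (2/3)·(s/p)^2.
Setting (2/3)·(s/9)^2 = 98/243 gives (s/9)^2 = 49/81, so s/9 = 7/9 and s = 7.

s = 7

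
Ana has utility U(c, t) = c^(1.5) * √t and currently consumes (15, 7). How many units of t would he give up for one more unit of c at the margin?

MU_c = 1.5·√c·√t and MU_t = 0.5·c^(1.5)·t^(-0.5).
MRS = MU_c/MU_t = (3)·t/c.
At (15, 7): MRS = 1.4.
The indifference curve has slope −1.4 at this bundle.

MRS = 1.4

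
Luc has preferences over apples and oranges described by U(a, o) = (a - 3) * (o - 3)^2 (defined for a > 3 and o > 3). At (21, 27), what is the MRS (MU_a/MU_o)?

MRS = 2/3

MU_a = (o−3)^2, MU_o = 2·(a−3)·(o−3).
MRS = (1/2)·(o−3)/(a−3).
At (21, 27): MRS = 2/3.
That is, one extra unit of a is worth 2/3 units of o at the margin.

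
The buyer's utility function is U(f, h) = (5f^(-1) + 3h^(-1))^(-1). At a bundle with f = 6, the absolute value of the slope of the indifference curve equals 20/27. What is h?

h = 4

For CES with ρ = -1, MRS = (5/3)·(h/f)^2.
Setting (5/3)·(h/6)^2 = 20/27 gives (h/6)^2 = 4/9, so h/6 = 2/3 and h = 4.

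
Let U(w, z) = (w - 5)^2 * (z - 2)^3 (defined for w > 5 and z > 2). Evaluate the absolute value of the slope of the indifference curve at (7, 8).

MRS = 2

MU_w = 2·(w−5)·(z−2)^3, MU_z = 3·(w−5)^2·(z−2)^2.
MRS = (2/3)·(z−2)/(w−5).
At (7, 8): MRS = 2.
That is, one extra unit of w is worth 2 units of z at the margin.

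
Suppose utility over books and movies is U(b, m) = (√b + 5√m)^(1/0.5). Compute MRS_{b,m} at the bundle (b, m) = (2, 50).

For CES with ρ = 0.5, MRS = (1/5)·√(m/b).
At (2, 50): MRS = 1.
That is, one extra unit of b is worth 1 units of m at the margin.

MRS = 1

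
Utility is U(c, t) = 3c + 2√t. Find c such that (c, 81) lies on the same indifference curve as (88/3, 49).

c = 28

U(88/3, 49) = 102.
Set U(c, 81) = 102 and solve.
With t = 81: √81 = 9, so 3c = 102 − 2·9 = 84 and c = 28.
Check: U(28, 81) = 102.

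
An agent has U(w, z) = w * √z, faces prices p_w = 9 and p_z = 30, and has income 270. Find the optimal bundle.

w* = 20, z* = 3

MU_w = √z and MU_z = 0.5·w·z^(-0.5).
MRS = MU_w/MU_z = (2)·z/w.
Tangency: set MRS = p_w/p_z = 9/30 = 0.3.
So (2)·z/w = 0.3, i.e. z = 0.15·w.
Substitute into the budget 9·w + 30·z = 270: 13.5·w = 270, so w* = 20.
Then z* = 0.15·20 = 3.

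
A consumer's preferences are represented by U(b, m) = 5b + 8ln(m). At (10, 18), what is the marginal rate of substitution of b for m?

MRS = 11.25

MU_b = 5, MU_m = 8/m.
MRS = 5 ÷ (8/m).
At (10, 18): MRS = 11.25.
So at (10, 18) the consumer would give up 11.25 units of m for one more unit of b.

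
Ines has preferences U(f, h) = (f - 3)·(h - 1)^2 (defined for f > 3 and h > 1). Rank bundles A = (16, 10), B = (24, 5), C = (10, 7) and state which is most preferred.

Evaluate utility at each bundle:
U(A) = 1053.
U(B) = 336.
U(C) = 252.
Highest utility is A, so A ≻ B ≻ C.

Bundle A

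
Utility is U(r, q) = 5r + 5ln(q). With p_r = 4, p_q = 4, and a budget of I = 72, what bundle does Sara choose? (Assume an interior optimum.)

MU_r = 5, MU_q = 5/q.
MRS = 5 ÷ (5/q).
Tangency: set MRS = p_r/p_q = 4/4 = 1.
MRS depends only on q: q = 1 ⇒ q* = 1.
From the budget, 4·r = 72 − 4·1 = 68, so r* = 17.

r* = 17, q* = 1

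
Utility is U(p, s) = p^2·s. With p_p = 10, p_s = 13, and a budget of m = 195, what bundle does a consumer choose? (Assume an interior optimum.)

MU_p = 2·p·s and MU_s = p^2.
MRS = MU_p/MU_s = (2/1)·s/p.
Tangency: set MRS = p_p/p_s = 10/13.
So (2/1)·s/p = 10/13, i.e. s = (5/13)·p.
Substitute into the budget 10·p + 13·s = 195: 15·p = 195, so p* = 13.
Then s* = (5/13)·13 = 5.

p* = 13, s* = 5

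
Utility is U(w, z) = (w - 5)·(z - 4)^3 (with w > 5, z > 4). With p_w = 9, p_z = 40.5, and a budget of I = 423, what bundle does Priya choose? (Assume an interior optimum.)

w* = 11, z* = 8

MU_w = (z−4)^3, MU_z = 3·(w−5)·(z−4)^2.
MRS = (1/3)·(z−4)/(w−5).
Tangency: set MRS = p_w/p_z = 9/40.5 = 2/9.
So (1/3)·(z − 4)/(w − 5) = 2/9, i.e. (z − 4) = (2/3)·(w − 5).
Rewrite the budget in excess-of-subsistence terms: 9·(w − 5) + 40.5·(z − 4) = 423 − 9·5 − 40.5·4 = 216.
Substituting, 36·(w − 5) = 216, so w − 5 = 6 and w* = 11.
Then z − 4 = (2/3)·6 = 4, so z* = 8.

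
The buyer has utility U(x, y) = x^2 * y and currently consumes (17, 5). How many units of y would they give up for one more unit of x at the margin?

MU_x = 2·x·y and MU_y = x^2.
MRS = MU_x/MU_y = (2/1)·y/x.
At (17, 5): MRS = 10/17.
The indifference curve has slope −10/17 at this bundle.

MRS = 10/17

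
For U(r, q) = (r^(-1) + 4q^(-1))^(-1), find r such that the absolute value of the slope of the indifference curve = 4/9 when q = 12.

r = 9

For CES with ρ = -1, MRS = (1/4)·(q/r)^2.
Setting (1/4)·(12/r)^2 = 4/9 gives (12/r)^2 = 16/9, so 12/r = 4/3 and r = 9.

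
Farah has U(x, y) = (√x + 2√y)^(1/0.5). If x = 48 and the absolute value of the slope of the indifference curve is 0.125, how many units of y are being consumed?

y = 3

For CES with ρ = 0.5, MRS = (1/2)·√(y/x).
Setting (1/2)·√(y/48) = 0.125 gives √(y/48) = 0.25, so y/48 = 1/16 and y = 3.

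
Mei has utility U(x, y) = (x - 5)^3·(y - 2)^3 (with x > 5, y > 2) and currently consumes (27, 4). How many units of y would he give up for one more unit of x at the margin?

MU_x = 3·(x−5)^2·(y−2)^3, MU_y = 3·(x−5)^3·(y−2)^2.
MRS = (y−2)/(x−5).
At (27, 4): MRS = 1/11.
The indifference curve has slope −1/11 at this bundle.

MRS = 1/11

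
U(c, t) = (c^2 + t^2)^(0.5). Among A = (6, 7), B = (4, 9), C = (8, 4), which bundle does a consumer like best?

Bundle B

Evaluate utility at each bundle:
U(A) = 9.220.
U(B) = 9.849.
U(C) = 8.944.
Highest utility is B, so B ≻ A ≻ C.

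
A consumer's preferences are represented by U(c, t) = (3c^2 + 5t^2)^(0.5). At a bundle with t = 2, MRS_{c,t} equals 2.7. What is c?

For CES with ρ = 2, MRS = (3/5)·(t/c)^(-1).
Setting (3/5)·(2/c)^(-1) = 2.7 gives (2/c)^(-1) = 4.5, so 2/c = 2/9 and c = 9.

c = 9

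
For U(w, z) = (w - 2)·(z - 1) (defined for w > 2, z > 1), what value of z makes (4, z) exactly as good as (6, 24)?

U(6, 24) = 92.
Set U(4, z) = 92 and solve.
With w = 4: (4 − 2) = 2, so (z − 1) = 92/2 = 46.
So z = 1 + 46 = 47.
Check: U(4, 47) = 92.

z = 47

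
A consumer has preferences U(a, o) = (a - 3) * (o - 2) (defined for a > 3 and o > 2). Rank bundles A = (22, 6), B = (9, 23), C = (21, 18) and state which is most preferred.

Evaluate utility at each bundle:
U(A) = 76.
U(B) = 126.
U(C) = 288.
Highest utility is C, so C ≻ B ≻ A.

Bundle C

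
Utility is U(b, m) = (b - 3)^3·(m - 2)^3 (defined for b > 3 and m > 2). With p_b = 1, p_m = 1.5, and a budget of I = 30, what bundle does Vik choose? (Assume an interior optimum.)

b* = 15, m* = 10

MU_b = 3·(b−3)^2·(m−2)^3, MU_m = 3·(b−3)^3·(m−2)^2.
MRS = (m−2)/(b−3).
Tangency: set MRS = p_b/p_m = 1/1.5 = 2/3.
So (m − 2)/(b − 3) = 2/3, i.e. (m − 2) = (2/3)·(b − 3).
Rewrite the budget in excess-of-subsistence terms: 1·(b − 3) + 1.5·(m − 2) = 30 − 1·3 − 1.5·2 = 24.
Substituting, 2·(b − 3) = 24, so b − 3 = 12 and b* = 15.
Then m − 2 = (2/3)·12 = 8, so m* = 10.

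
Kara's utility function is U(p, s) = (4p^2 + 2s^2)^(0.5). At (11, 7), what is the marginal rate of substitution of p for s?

MRS = 22/7

For CES with ρ = 2, MRS = (4/2)·(s/p)^(-1).
At (11, 7): MRS = 22/7.
That is, one extra unit of p is worth 22/7 units of s at the margin.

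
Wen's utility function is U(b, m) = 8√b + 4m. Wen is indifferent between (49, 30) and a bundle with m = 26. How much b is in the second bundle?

b = 81

U(49, 30) = 176.
Set U(b, 26) = 176 and solve.
With m = 26: 8√b = 176 − 4·26 = 72, so √b = 9 and b = 81.
Check: U(81, 26) = 176.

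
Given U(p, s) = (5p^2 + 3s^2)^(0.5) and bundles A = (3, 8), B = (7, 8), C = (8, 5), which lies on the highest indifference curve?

Bundle B

Evaluate utility at each bundle:
U(A) = 15.395.
U(B) = 20.905.
U(C) = 19.875.
Highest utility is B, so B ≻ C ≻ A.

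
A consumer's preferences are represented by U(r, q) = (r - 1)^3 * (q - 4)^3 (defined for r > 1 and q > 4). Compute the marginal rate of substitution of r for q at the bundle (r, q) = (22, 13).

MU_r = 3·(r−1)^2·(q−4)^3, MU_q = 3·(r−1)^3·(q−4)^2.
MRS = (q−4)/(r−1).
At (22, 13): MRS = 3/7.
So at (22, 13) the consumer would give up 3/7 units of q for one more unit of r.

MRS = 3/7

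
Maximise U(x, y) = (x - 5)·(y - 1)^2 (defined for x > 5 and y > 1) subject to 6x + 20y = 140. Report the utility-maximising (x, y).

x* = 10, y* = 4

MU_x = (y−1)^2, MU_y = 2·(x−5)·(y−1).
MRS = (1/2)·(y−1)/(x−5).
Tangency: set MRS = p_x/p_y = 6/20 = 0.3.
So (1/2)·(y − 1)/(x − 5) = 0.3, i.e. (y − 1) = 0.6·(x − 5).
Rewrite the budget in excess-of-subsistence terms: 6·(x − 5) + 20·(y − 1) = 140 − 6·5 − 20·1 = 90.
Substituting, 18·(x − 5) = 90, so x − 5 = 5 and x* = 10.
Then y − 1 = 0.6·5 = 3, so y* = 4.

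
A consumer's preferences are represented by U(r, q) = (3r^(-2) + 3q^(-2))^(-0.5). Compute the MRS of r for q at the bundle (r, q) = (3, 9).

For CES with ρ = -2, MRS = (q/r)^3.
At (3, 9): MRS = 27.
The indifference curve has slope −27 at this bundle.

MRS = 27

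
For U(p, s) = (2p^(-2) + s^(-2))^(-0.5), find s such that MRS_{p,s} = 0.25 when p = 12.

s = 6

For CES with ρ = -2, MRS = (2/1)·(s/p)^3.
Setting (2/1)·(s/12)^3 = 0.25 gives (s/12)^3 = 0.125, so s/12 = 0.5 and s = 6.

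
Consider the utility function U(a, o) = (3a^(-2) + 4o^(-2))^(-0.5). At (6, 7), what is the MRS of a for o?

For CES with ρ = -2, MRS = (3/4)·(o/a)^3.
At (6, 7): MRS = 343/288.
So at (6, 7) the consumer would give up 343/288 units of o for one more unit of a.

MRS = 343/288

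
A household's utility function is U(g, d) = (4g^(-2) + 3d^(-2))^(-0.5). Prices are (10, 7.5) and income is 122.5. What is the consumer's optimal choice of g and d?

For CES with ρ = -2, MRS = (4/3)·(d/g)^3.
Tangency: set MRS = p_g/p_d = 10/7.5 = 4/3.
So (d/g)^3 = 1; taking the cube root, d/g = 1, i.e. d = g.
Substitute into the budget 10·g + 7.5·d = 122.5: 17.5·g = 122.5, so g* = 7 and d* = 7.

g* = 7, d* = 7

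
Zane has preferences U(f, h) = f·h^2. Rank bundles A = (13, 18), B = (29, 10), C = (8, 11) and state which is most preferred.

Evaluate utility at each bundle:
U(A) = 4212.
U(B) = 2900.
U(C) = 968.
Highest utility is A, so A ≻ B ≻ C.

Bundle A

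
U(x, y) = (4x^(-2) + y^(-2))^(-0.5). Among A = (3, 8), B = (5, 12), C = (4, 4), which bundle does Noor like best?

Bundle B

Evaluate utility at each bundle:
U(A) = 1.474.
U(B) = 2.447.
U(C) = 1.789.
Highest utility is B, so B ≻ C ≻ A.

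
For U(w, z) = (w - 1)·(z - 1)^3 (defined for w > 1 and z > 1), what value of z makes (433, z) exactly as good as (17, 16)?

z = 6

U(17, 16) = 54000.
Set U(433, z) = 54000 and solve.
With w = 433: (433 − 1) = 432, so (z − 1)^3 = 54000/432 = 125.
Taking the cube root (with z > 1): z − 1 = 5, so z = 6.
Check: U(433, 6) = 54000.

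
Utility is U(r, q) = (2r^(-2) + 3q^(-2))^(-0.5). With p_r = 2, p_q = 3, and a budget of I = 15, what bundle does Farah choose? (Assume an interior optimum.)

For CES with ρ = -2, MRS = (2/3)·(q/r)^3.
Tangency: set MRS = p_r/p_q = 2/3.
So (q/r)^3 = 1; taking the cube root, q/r = 1, i.e. q = r.
Substitute into the budget 2·r + 3·q = 15: 5·r = 15, so r* = 3 and q* = 3.

r* = 3, q* = 3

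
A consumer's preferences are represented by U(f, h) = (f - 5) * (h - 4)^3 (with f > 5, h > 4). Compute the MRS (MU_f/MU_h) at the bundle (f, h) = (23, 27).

MU_f = (h−4)^3, MU_h = 3·(f−5)·(h−4)^2.
MRS = (1/3)·(h−4)/(f−5).
At (23, 27): MRS = 23/54.
So at (23, 27) the consumer would give up 23/54 units of h for one more unit of f.

MRS = 23/54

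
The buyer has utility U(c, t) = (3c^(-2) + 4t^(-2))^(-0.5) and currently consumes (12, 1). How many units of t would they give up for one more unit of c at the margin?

For CES with ρ = -2, MRS = (3/4)·(t/c)^3.
At (12, 1): MRS = 1/2304.
The indifference curve has slope −1/2304 at this bundle.

MRS = 1/2304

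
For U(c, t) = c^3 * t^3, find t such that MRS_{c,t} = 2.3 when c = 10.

MU_c = 3·c^2·t^3 and MU_t = 3·c^3·t^2.
MRS = MU_c/MU_t = t/c.
Substitute c = 10: MRS = t/10. Setting t/10 = 2.3 gives t = 2.3·10 = 23.

t = 23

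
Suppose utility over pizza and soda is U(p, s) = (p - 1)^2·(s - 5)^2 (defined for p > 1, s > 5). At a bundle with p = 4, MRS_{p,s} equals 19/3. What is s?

s = 24

MU_p = 2·(p−1)·(s−5)^2, MU_s = 2·(p−1)^2·(s−5).
MRS = (s−5)/(p−1).
Substitute p = 4: MRS = (s − 5)/3. Setting this equal to 19/3 gives s − 5 = (19/3)·3 = 19, so s = 24.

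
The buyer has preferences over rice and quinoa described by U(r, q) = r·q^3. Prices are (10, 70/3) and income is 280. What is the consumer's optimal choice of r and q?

r* = 7, q* = 9

MU_r = q^3 and MU_q = 3·r·q^2.
MRS = MU_r/MU_q = (1/3)·q/r.
Tangency: set MRS = p_r/p_q = 10/(70/3) = 3/7.
So (1/3)·q/r = 3/7, i.e. q = (9/7)·r.
Substitute into the budget 10·r + (70/3)·q = 280: 40·r = 280, so r* = 7.
Then q* = (9/7)·7 = 9.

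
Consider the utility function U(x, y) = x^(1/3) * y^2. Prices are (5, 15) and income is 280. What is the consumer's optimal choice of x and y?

MU_x = 1/3·x^(-2/3)·y^2 and MU_y = 2·x^(1/3)·y.
MRS = MU_x/MU_y = (1/6)·y/x.
Tangency: set MRS = p_x/p_y = 5/15 = 1/3.
So (1/6)·y/x = 1/3, i.e. y = 2·x.
Substitute into the budget 5·x + 15·y = 280: 35·x = 280, so x* = 8.
Then y* = 2·8 = 16.

x* = 8, y* = 16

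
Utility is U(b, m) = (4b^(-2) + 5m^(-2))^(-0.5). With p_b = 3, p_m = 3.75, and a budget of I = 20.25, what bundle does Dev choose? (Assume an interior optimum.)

For CES with ρ = -2, MRS = (4/5)·(m/b)^3.
Tangency: set MRS = p_b/p_m = 3/3.75 = 0.8.
So (m/b)^3 = 1; taking the cube root, m/b = 1, i.e. m = b.
Substitute into the budget 3·b + 3.75·m = 20.25: 6.75·b = 20.25, so b* = 3 and m* = 3.

b* = 3, m* = 3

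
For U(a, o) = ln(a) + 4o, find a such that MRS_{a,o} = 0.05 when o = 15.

a = 5

MU_a = 1/a, MU_o = 4.
MRS = 1/a ÷ 4.
MRS depends only on a: 0.25/a = 0.05 ⇒ a = 0.25/0.05 = 5.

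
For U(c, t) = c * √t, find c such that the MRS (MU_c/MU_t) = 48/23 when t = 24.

c = 23

MU_c = √t and MU_t = 0.5·c·t^(-0.5).
MRS = MU_c/MU_t = (2)·t/c.
Substitute t = 24: MRS = 48/c. Setting 48/c = 48/23 gives c = 48/(48/23) = 23.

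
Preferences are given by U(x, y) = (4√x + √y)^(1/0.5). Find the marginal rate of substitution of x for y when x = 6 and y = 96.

For CES with ρ = 0.5, MRS = (4/1)·√(y/x).
At (6, 96): MRS = 16.
The indifference curve has slope −16 at this bundle.

MRS = 16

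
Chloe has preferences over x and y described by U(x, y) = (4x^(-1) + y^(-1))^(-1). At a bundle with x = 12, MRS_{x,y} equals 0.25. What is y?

y = 3

For CES with ρ = -1, MRS = (4/1)·(y/x)^2.
Setting (4/1)·(y/12)^2 = 0.25 gives (y/12)^2 = 1/16, so y/12 = 0.25 and y = 3.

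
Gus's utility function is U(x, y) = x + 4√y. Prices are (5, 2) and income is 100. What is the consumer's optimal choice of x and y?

MU_x = 1, MU_y = 4/(2√y).
MRS = 1 ÷ (4/(2√y)).
Tangency: set MRS = p_x/p_y = 5/2 = 2.5.
MRS depends only on y: 0.5·√y = 2.5 ⇒ √y = 2.5/0.5 = 5 ⇒ y* = 25.
From the budget, 5·x = 100 − 2·25 = 50, so x* = 10.

x* = 10, y* = 25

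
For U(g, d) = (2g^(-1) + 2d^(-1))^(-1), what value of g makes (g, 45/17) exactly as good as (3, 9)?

U depends on (g, d) only through S = 2g^(-1) + 2d^(-1), so equal utility means equal S. At (3, 9): S = 8/9.
With d = 45/17: 2·(45/17)^(-1) = 34/45, so 2g^(-1) = 8/9 − 34/45 = 2/15, i.e. g^(-1) = 1/15.
Hence g = 1/(1/15) = 15.
Check: U(15, 45/17) = 1.125.

g = 15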